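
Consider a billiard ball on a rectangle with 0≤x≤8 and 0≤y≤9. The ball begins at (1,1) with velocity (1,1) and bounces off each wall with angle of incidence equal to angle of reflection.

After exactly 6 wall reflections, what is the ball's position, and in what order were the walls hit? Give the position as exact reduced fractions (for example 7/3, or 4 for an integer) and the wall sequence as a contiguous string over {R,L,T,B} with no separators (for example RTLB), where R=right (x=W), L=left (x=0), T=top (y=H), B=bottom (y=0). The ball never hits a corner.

1. t=7 → R at (8,8); v=(-1,1)
2. t=1 → T at (7,9); v=(-1,-1)
3. t=7 → L at (0,2); v=(1,-1)
4. t=2 → B at (2,0); v=(1,1)
5. t=6 → R at (8,6); v=(-1,1)
6. t=3 → T at (5,9); v=(-1,-1)

Final position: (5,9)
Wall sequence: RTLBRT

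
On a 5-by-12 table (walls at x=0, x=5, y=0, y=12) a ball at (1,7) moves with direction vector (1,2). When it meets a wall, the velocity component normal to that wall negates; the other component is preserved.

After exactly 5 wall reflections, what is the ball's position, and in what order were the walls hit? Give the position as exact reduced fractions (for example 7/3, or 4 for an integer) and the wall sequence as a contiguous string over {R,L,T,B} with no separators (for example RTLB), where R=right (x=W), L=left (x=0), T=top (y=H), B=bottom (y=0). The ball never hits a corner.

1. t=5/2 → T at (7/2,12); v=(1,-2)
2. t=3/2 → R at (5,9); v=(-1,-2)
3. t=9/2 → B at (1/2,0); v=(-1,2)
4. t=1/2 → L at (0,1); v=(1,2)
5. t=5 → R at (5,11); v=(-1,2)

Final position: (5,11)
Wall sequence: TRBLR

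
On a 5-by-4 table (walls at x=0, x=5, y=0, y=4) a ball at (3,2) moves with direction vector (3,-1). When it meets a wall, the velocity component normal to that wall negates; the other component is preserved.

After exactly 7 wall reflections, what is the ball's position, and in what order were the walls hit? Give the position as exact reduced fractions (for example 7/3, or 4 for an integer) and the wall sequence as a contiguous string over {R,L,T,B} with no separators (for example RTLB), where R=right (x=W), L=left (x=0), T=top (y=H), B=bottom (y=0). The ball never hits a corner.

1. t=2/3 → R at (5,4/3); v=(-3,-1)
2. t=4/3 → B at (1,0); v=(-3,1)
3. t=1/3 → L at (0,1/3); v=(3,1)
4. t=5/3 → R at (5,2); v=(-3,1)
5. t=5/3 → L at (0,11/3); v=(3,1)
6. t=1/3 → T at (1,4); v=(3,-1)
7. t=4/3 → R at (5,8/3); v=(-3,-1)

Final position: (5,8/3)
Wall sequence: RBLRLTR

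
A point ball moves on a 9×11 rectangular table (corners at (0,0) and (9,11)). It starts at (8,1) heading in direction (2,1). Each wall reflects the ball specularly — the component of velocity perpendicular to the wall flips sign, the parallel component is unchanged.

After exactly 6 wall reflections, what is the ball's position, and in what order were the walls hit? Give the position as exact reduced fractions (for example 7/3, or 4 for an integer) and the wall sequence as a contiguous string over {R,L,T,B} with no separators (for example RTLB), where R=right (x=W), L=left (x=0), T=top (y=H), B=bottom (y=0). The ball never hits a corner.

1. t=1/2 → R at (9,3/2); v=(-2,1)
2. t=9/2 → L at (0,6); v=(2,1)
3. t=9/2 → R at (9,21/2); v=(-2,1)
4. t=1/2 → T at (8,11); v=(-2,-1)
5. t=4 → L at (0,7); v=(2,-1)
6. t=9/2 → R at (9,5/2); v=(-2,-1)

Final position: (9,5/2)
Wall sequence: RLRTLR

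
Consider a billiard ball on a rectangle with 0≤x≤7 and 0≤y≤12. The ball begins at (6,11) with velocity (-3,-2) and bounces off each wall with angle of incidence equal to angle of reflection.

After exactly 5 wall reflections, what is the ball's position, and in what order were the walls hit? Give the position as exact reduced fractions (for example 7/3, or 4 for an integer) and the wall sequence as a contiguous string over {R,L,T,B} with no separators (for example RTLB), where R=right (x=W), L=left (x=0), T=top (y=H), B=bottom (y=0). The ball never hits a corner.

Final position: (7,7)
Wall sequence: LRBLR

1. t=2 → L at (0,7); v=(3,-2)
2. t=7/3 → R at (7,7/3); v=(-3,-2)
3. t=7/6 → B at (7/2,0); v=(-3,2)
4. t=7/6 → L at (0,7/3); v=(3,2)
5. t=7/3 → R at (7,7); v=(-3,2)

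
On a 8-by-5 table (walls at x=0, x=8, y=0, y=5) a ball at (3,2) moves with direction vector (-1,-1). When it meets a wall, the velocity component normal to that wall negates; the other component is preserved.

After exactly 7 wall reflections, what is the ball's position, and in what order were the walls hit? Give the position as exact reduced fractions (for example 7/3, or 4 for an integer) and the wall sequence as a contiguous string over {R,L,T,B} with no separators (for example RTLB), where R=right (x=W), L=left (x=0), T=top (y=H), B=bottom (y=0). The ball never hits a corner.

1. t=2 → B at (1,0); v=(-1,1)
2. t=1 → L at (0,1); v=(1,1)
3. t=4 → T at (4,5); v=(1,-1)
4. t=4 → R at (8,1); v=(-1,-1)
5. t=1 → B at (7,0); v=(-1,1)
6. t=5 → T at (2,5); v=(-1,-1)
7. t=2 → L at (0,3); v=(1,-1)

Final position: (0,3)
Wall sequence: BLTRBTL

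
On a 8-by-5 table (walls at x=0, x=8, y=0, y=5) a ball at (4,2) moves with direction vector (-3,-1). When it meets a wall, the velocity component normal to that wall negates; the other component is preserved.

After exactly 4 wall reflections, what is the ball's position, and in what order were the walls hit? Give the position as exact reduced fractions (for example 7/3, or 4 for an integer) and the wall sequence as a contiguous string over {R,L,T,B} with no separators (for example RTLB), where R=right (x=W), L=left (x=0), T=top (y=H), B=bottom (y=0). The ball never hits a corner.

1. t=4/3 → L at (0,2/3); v=(3,-1)
2. t=2/3 → B at (2,0); v=(3,1)
3. t=2 → R at (8,2); v=(-3,1)
4. t=8/3 → L at (0,14/3); v=(3,1)

Final position: (0,14/3)
Wall sequence: LBRL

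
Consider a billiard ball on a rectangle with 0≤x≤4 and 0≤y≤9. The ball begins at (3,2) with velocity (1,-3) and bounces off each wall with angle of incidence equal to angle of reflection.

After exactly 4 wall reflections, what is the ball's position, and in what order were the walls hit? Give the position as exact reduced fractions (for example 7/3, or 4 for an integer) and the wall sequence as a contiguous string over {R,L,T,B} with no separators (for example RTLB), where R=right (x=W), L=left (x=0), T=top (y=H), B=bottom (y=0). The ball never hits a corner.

Final position: (0,5)
Wall sequence: BRTL

1. t=2/3 → B at (11/3,0); v=(1,3)
2. t=1/3 → R at (4,1); v=(-1,3)
3. t=8/3 → T at (4/3,9); v=(-1,-3)
4. t=4/3 → L at (0,5); v=(1,-3)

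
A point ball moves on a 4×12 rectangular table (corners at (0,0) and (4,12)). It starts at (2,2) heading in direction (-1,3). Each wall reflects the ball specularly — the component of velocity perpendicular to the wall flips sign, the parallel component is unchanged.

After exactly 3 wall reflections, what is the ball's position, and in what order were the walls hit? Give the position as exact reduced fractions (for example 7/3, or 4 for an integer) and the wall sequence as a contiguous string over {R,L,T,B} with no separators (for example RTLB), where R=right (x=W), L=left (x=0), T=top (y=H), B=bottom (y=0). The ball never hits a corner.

Final position: (4,4)
Wall sequence: LTR

1. t=2 → L at (0,8); v=(1,3)
2. t=4/3 → T at (4/3,12); v=(1,-3)
3. t=8/3 → R at (4,4); v=(-1,-3)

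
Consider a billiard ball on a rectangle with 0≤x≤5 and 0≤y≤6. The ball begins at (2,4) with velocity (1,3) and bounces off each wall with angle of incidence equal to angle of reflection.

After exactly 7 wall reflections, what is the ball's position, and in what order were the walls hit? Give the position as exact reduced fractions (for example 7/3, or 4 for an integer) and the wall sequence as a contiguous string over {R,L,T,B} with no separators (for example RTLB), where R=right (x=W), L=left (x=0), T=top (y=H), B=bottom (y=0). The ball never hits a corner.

1. t=2/3 → T at (8/3,6); v=(1,-3)
2. t=2 → B at (14/3,0); v=(1,3)
3. t=1/3 → R at (5,1); v=(-1,3)
4. t=5/3 → T at (10/3,6); v=(-1,-3)
5. t=2 → B at (4/3,0); v=(-1,3)
6. t=4/3 → L at (0,4); v=(1,3)
7. t=2/3 → T at (2/3,6); v=(1,-3)

Final position: (2/3,6)
Wall sequence: TBRTBLT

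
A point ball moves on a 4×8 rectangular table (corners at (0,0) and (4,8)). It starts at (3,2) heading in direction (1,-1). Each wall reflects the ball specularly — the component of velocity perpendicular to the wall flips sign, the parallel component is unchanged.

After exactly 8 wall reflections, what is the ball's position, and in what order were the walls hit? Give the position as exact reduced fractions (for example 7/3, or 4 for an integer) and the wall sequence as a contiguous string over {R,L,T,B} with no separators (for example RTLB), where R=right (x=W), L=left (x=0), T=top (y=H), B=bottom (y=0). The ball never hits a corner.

Final position: (3,0)
Wall sequence: RBLRTLRB

1. t=1 → R at (4,1); v=(-1,-1)
2. t=1 → B at (3,0); v=(-1,1)
3. t=3 → L at (0,3); v=(1,1)
4. t=4 → R at (4,7); v=(-1,1)
5. t=1 → T at (3,8); v=(-1,-1)
6. t=3 → L at (0,5); v=(1,-1)
7. t=4 → R at (4,1); v=(-1,-1)
8. t=1 → B at (3,0); v=(-1,1)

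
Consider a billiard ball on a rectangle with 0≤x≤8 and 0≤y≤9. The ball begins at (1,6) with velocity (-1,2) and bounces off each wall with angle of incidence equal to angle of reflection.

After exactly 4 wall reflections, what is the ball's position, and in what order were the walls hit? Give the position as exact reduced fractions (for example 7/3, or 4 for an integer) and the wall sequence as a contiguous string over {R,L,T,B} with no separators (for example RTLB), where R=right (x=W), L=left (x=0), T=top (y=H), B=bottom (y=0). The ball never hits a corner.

Final position: (8,6)
Wall sequence: LTBR

1. t=1 → L at (0,8); v=(1,2)
2. t=1/2 → T at (1/2,9); v=(1,-2)
3. t=9/2 → B at (5,0); v=(1,2)
4. t=3 → R at (8,6); v=(-1,2)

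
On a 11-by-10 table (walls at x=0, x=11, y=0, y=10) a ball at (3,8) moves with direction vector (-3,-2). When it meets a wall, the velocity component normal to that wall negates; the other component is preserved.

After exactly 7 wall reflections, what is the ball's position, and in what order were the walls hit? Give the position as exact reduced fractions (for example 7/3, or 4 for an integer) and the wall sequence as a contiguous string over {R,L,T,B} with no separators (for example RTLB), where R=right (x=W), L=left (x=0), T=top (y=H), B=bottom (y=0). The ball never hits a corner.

Final position: (5,0)
Wall sequence: LBRLTRB

1. t=1 → L at (0,6); v=(3,-2)
2. t=3 → B at (9,0); v=(3,2)
3. t=2/3 → R at (11,4/3); v=(-3,2)
4. t=11/3 → L at (0,26/3); v=(3,2)
5. t=2/3 → T at (2,10); v=(3,-2)
6. t=3 → R at (11,4); v=(-3,-2)
7. t=2 → B at (5,0); v=(-3,2)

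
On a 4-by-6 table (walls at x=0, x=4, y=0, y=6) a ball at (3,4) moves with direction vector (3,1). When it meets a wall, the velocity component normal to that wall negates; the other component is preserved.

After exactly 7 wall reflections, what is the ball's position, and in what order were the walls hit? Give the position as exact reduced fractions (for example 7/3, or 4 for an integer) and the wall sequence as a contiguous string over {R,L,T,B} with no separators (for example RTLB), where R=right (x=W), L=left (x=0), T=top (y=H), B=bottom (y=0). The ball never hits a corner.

Final position: (0,1)
Wall sequence: RLTRLRL

1. t=1/3 → R at (4,13/3); v=(-3,1)
2. t=4/3 → L at (0,17/3); v=(3,1)
3. t=1/3 → T at (1,6); v=(3,-1)
4. t=1 → R at (4,5); v=(-3,-1)
5. t=4/3 → L at (0,11/3); v=(3,-1)
6. t=4/3 → R at (4,7/3); v=(-3,-1)
7. t=4/3 → L at (0,1); v=(3,-1)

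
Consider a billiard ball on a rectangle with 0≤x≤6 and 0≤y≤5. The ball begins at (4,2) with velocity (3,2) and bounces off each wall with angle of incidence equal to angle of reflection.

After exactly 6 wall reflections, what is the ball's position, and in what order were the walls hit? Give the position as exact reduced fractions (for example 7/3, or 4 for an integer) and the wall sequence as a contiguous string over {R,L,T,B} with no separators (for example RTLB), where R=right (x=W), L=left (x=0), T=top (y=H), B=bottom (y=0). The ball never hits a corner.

Final position: (1/2,5)
Wall sequence: RTLBRT

1. t=2/3 → R at (6,10/3); v=(-3,2)
2. t=5/6 → T at (7/2,5); v=(-3,-2)
3. t=7/6 → L at (0,8/3); v=(3,-2)
4. t=4/3 → B at (4,0); v=(3,2)
5. t=2/3 → R at (6,4/3); v=(-3,2)
6. t=11/6 → T at (1/2,5); v=(-3,-2)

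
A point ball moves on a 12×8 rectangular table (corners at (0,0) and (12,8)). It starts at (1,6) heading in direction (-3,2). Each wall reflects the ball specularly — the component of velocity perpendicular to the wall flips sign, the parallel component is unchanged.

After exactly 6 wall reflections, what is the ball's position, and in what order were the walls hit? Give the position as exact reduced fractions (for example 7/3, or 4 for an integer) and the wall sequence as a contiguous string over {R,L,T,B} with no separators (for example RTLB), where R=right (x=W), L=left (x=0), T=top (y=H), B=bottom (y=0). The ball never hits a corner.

1. t=1/3 → L at (0,20/3); v=(3,2)
2. t=2/3 → T at (2,8); v=(3,-2)
3. t=10/3 → R at (12,4/3); v=(-3,-2)
4. t=2/3 → B at (10,0); v=(-3,2)
5. t=10/3 → L at (0,20/3); v=(3,2)
6. t=2/3 → T at (2,8); v=(3,-2)

Final position: (2,8)
Wall sequence: LTRBLT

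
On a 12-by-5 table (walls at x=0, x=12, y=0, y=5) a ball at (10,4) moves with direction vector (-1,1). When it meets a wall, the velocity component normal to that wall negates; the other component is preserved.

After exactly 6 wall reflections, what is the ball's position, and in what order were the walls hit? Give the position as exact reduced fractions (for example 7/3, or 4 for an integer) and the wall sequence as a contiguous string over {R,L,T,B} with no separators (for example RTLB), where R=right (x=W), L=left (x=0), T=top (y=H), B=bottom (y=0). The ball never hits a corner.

Final position: (11,5)
Wall sequence: TBLTBT

1. t=1 → T at (9,5); v=(-1,-1)
2. t=5 → B at (4,0); v=(-1,1)
3. t=4 → L at (0,4); v=(1,1)
4. t=1 → T at (1,5); v=(1,-1)
5. t=5 → B at (6,0); v=(1,1)
6. t=5 → T at (11,5); v=(1,-1)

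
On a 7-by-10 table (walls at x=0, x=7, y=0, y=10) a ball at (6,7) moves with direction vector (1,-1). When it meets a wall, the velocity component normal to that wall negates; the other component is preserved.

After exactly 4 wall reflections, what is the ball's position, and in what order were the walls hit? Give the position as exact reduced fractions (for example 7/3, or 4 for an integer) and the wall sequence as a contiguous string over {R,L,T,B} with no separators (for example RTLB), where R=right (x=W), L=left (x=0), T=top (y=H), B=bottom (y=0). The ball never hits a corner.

1. t=1 → R at (7,6); v=(-1,-1)
2. t=6 → B at (1,0); v=(-1,1)
3. t=1 → L at (0,1); v=(1,1)
4. t=7 → R at (7,8); v=(-1,1)

Final position: (7,8)
Wall sequence: RBLR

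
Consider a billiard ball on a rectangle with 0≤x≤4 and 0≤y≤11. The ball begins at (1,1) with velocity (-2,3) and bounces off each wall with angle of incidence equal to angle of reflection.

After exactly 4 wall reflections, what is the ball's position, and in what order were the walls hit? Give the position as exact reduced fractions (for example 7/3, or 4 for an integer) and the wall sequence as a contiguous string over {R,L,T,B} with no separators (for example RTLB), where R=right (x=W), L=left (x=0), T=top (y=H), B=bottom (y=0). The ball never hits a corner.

1. t=1/2 → L at (0,5/2); v=(2,3)
2. t=2 → R at (4,17/2); v=(-2,3)
3. t=5/6 → T at (7/3,11); v=(-2,-3)
4. t=7/6 → L at (0,15/2); v=(2,-3)

Final position: (0,15/2)
Wall sequence: LRTL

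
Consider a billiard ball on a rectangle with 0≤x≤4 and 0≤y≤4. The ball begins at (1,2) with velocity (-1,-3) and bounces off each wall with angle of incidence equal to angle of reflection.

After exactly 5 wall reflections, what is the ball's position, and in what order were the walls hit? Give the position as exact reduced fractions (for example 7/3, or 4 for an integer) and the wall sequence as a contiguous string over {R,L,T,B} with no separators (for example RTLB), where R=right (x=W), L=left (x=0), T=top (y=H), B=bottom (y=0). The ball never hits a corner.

Final position: (11/3,4)
Wall sequence: BLTBT

1. t=2/3 → B at (1/3,0); v=(-1,3)
2. t=1/3 → L at (0,1); v=(1,3)
3. t=1 → T at (1,4); v=(1,-3)
4. t=4/3 → B at (7/3,0); v=(1,3)
5. t=4/3 → T at (11/3,4); v=(1,-3)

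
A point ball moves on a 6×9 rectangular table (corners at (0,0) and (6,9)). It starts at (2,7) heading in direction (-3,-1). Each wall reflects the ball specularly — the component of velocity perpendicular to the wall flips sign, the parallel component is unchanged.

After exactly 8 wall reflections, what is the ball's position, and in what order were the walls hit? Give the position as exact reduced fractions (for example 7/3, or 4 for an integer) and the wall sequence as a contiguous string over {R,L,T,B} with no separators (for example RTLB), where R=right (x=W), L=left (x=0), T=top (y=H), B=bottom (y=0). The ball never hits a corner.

1. t=2/3 → L at (0,19/3); v=(3,-1)
2. t=2 → R at (6,13/3); v=(-3,-1)
3. t=2 → L at (0,7/3); v=(3,-1)
4. t=2 → R at (6,1/3); v=(-3,-1)
5. t=1/3 → B at (5,0); v=(-3,1)
6. t=5/3 → L at (0,5/3); v=(3,1)
7. t=2 → R at (6,11/3); v=(-3,1)
8. t=2 → L at (0,17/3); v=(3,1)

Final position: (0,17/3)
Wall sequence: LRLRBLRL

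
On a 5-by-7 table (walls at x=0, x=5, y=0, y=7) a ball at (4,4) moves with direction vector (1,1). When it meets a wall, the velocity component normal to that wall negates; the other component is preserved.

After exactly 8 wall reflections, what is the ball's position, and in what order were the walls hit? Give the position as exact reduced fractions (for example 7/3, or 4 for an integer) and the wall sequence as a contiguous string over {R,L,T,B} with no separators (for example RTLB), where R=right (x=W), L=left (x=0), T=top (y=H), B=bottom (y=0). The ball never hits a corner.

Final position: (5,3)
Wall sequence: RTLBRLTR

1. t=1 → R at (5,5); v=(-1,1)
2. t=2 → T at (3,7); v=(-1,-1)
3. t=3 → L at (0,4); v=(1,-1)
4. t=4 → B at (4,0); v=(1,1)
5. t=1 → R at (5,1); v=(-1,1)
6. t=5 → L at (0,6); v=(1,1)
7. t=1 → T at (1,7); v=(1,-1)
8. t=4 → R at (5,3); v=(-1,-1)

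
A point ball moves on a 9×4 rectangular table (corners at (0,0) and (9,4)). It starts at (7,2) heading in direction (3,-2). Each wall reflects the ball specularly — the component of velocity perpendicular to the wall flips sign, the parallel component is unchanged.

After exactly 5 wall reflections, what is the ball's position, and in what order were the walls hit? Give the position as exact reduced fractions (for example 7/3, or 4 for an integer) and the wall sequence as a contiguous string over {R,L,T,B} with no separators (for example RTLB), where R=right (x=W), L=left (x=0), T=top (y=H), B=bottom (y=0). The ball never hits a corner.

1. t=2/3 → R at (9,2/3); v=(-3,-2)
2. t=1/3 → B at (8,0); v=(-3,2)
3. t=2 → T at (2,4); v=(-3,-2)
4. t=2/3 → L at (0,8/3); v=(3,-2)
5. t=4/3 → B at (4,0); v=(3,2)

Final position: (4,0)
Wall sequence: RBTLB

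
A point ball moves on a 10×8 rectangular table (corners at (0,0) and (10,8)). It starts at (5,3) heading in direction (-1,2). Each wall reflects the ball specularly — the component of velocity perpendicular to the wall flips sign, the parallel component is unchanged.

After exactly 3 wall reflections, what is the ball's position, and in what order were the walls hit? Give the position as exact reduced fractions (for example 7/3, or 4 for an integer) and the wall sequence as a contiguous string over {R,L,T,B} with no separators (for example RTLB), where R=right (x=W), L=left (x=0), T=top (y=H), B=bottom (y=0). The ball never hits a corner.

1. t=5/2 → T at (5/2,8); v=(-1,-2)
2. t=5/2 → L at (0,3); v=(1,-2)
3. t=3/2 → B at (3/2,0); v=(1,2)

Final position: (3/2,0)
Wall sequence: TLB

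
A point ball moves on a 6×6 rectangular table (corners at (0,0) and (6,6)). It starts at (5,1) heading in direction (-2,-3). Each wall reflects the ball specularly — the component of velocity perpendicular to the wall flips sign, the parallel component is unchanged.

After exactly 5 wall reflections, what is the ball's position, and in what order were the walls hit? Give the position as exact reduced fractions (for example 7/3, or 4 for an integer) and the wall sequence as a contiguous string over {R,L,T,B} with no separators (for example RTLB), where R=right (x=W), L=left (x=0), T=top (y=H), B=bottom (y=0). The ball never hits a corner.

Final position: (6,7/2)
Wall sequence: BTLBR

1. t=1/3 → B at (13/3,0); v=(-2,3)
2. t=2 → T at (1/3,6); v=(-2,-3)
3. t=1/6 → L at (0,11/2); v=(2,-3)
4. t=11/6 → B at (11/3,0); v=(2,3)
5. t=7/6 → R at (6,7/2); v=(-2,3)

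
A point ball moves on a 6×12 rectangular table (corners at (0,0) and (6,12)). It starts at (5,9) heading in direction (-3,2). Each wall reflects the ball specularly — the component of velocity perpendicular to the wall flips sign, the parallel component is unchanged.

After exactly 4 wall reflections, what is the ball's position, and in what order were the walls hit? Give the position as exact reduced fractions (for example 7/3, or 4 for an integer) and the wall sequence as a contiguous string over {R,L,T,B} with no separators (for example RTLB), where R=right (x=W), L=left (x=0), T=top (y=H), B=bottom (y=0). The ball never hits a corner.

Final position: (0,11/3)
Wall sequence: TLRL

1. t=3/2 → T at (1/2,12); v=(-3,-2)
2. t=1/6 → L at (0,35/3); v=(3,-2)
3. t=2 → R at (6,23/3); v=(-3,-2)
4. t=2 → L at (0,11/3); v=(3,-2)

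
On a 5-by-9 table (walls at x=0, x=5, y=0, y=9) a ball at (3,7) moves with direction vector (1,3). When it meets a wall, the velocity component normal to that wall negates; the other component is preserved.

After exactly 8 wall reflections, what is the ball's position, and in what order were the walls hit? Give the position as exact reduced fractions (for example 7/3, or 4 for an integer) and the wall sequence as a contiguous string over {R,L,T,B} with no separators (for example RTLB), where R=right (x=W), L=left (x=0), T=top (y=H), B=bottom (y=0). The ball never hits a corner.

1. t=2/3 → T at (11/3,9); v=(1,-3)
2. t=4/3 → R at (5,5); v=(-1,-3)
3. t=5/3 → B at (10/3,0); v=(-1,3)
4. t=3 → T at (1/3,9); v=(-1,-3)
5. t=1/3 → L at (0,8); v=(1,-3)
6. t=8/3 → B at (8/3,0); v=(1,3)
7. t=7/3 → R at (5,7); v=(-1,3)
8. t=2/3 → T at (13/3,9); v=(-1,-3)

Final position: (13/3,9)
Wall sequence: TRBTLBRT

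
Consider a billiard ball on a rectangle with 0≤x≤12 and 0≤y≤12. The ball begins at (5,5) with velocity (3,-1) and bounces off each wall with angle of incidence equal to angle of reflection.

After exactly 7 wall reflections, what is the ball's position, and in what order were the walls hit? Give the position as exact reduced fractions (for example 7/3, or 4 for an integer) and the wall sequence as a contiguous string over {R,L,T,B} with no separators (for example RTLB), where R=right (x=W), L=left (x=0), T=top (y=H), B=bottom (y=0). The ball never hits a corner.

1. t=7/3 → R at (12,8/3); v=(-3,-1)
2. t=8/3 → B at (4,0); v=(-3,1)
3. t=4/3 → L at (0,4/3); v=(3,1)
4. t=4 → R at (12,16/3); v=(-3,1)
5. t=4 → L at (0,28/3); v=(3,1)
6. t=8/3 → T at (8,12); v=(3,-1)
7. t=4/3 → R at (12,32/3); v=(-3,-1)

Final position: (12,32/3)
Wall sequence: RBLRLTR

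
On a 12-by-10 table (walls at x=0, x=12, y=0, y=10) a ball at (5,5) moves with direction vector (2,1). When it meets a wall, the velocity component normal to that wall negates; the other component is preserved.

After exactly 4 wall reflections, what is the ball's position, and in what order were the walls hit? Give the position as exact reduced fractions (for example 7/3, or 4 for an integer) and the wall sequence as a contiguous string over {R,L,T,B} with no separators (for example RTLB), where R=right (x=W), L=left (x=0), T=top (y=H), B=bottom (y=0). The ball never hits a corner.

1. t=7/2 → R at (12,17/2); v=(-2,1)
2. t=3/2 → T at (9,10); v=(-2,-1)
3. t=9/2 → L at (0,11/2); v=(2,-1)
4. t=11/2 → B at (11,0); v=(2,1)

Final position: (11,0)
Wall sequence: RTLB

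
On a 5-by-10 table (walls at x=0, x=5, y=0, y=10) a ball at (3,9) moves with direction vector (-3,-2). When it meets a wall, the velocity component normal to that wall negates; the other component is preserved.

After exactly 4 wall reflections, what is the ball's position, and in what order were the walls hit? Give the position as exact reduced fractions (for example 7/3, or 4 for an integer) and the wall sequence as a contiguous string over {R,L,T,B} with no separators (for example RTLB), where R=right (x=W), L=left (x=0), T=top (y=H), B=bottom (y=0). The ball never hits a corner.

Final position: (1/2,0)
Wall sequence: LRLB

1. t=1 → L at (0,7); v=(3,-2)
2. t=5/3 → R at (5,11/3); v=(-3,-2)
3. t=5/3 → L at (0,1/3); v=(3,-2)
4. t=1/6 → B at (1/2,0); v=(3,2)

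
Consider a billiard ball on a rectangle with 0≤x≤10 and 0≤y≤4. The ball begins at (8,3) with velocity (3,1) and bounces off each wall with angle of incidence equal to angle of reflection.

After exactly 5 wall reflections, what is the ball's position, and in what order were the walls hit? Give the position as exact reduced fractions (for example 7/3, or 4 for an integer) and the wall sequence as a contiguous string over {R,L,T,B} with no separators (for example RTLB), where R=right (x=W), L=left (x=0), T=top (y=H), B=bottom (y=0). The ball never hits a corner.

1. t=2/3 → R at (10,11/3); v=(-3,1)
2. t=1/3 → T at (9,4); v=(-3,-1)
3. t=3 → L at (0,1); v=(3,-1)
4. t=1 → B at (3,0); v=(3,1)
5. t=7/3 → R at (10,7/3); v=(-3,1)

Final position: (10,7/3)
Wall sequence: RTLBR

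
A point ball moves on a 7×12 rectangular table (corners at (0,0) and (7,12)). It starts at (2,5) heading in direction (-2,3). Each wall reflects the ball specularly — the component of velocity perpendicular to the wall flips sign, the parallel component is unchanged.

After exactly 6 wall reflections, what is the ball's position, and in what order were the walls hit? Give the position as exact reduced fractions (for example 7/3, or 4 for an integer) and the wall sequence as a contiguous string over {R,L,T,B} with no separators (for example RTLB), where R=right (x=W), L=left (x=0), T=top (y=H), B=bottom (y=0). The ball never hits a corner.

Final position: (14/3,12)
Wall sequence: LTRBLT

1. t=1 → L at (0,8); v=(2,3)
2. t=4/3 → T at (8/3,12); v=(2,-3)
3. t=13/6 → R at (7,11/2); v=(-2,-3)
4. t=11/6 → B at (10/3,0); v=(-2,3)
5. t=5/3 → L at (0,5); v=(2,3)
6. t=7/3 → T at (14/3,12); v=(2,-3)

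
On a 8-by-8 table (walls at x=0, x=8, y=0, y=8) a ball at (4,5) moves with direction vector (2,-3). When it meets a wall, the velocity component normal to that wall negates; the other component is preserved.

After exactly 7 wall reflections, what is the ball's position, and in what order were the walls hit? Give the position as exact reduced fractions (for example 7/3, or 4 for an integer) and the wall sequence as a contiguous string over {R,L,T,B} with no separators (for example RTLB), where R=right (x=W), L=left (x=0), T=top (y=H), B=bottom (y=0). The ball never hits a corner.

Final position: (8,7)
Wall sequence: BRTLBTR

1. t=5/3 → B at (22/3,0); v=(2,3)
2. t=1/3 → R at (8,1); v=(-2,3)
3. t=7/3 → T at (10/3,8); v=(-2,-3)
4. t=5/3 → L at (0,3); v=(2,-3)
5. t=1 → B at (2,0); v=(2,3)
6. t=8/3 → T at (22/3,8); v=(2,-3)
7. t=1/3 → R at (8,7); v=(-2,-3)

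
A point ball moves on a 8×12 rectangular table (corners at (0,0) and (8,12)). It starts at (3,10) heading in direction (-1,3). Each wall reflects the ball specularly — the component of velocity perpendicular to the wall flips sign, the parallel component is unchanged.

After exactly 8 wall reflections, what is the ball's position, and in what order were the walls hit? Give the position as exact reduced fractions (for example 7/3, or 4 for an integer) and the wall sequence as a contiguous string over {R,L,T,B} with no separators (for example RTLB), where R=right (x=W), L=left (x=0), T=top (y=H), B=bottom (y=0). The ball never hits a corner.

1. t=2/3 → T at (7/3,12); v=(-1,-3)
2. t=7/3 → L at (0,5); v=(1,-3)
3. t=5/3 → B at (5/3,0); v=(1,3)
4. t=4 → T at (17/3,12); v=(1,-3)
5. t=7/3 → R at (8,5); v=(-1,-3)
6. t=5/3 → B at (19/3,0); v=(-1,3)
7. t=4 → T at (7/3,12); v=(-1,-3)
8. t=7/3 → L at (0,5); v=(1,-3)

Final position: (0,5)
Wall sequence: TLBTRBTL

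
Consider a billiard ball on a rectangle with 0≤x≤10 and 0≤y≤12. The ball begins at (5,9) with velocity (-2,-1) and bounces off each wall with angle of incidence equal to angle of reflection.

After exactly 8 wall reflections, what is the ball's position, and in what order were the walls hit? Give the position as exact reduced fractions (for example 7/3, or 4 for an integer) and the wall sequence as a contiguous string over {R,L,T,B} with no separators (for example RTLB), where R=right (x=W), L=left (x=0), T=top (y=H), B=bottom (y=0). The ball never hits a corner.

1. t=5/2 → L at (0,13/2); v=(2,-1)
2. t=5 → R at (10,3/2); v=(-2,-1)
3. t=3/2 → B at (7,0); v=(-2,1)
4. t=7/2 → L at (0,7/2); v=(2,1)
5. t=5 → R at (10,17/2); v=(-2,1)
6. t=7/2 → T at (3,12); v=(-2,-1)
7. t=3/2 → L at (0,21/2); v=(2,-1)
8. t=5 → R at (10,11/2); v=(-2,-1)

Final position: (10,11/2)
Wall sequence: LRBLRTLR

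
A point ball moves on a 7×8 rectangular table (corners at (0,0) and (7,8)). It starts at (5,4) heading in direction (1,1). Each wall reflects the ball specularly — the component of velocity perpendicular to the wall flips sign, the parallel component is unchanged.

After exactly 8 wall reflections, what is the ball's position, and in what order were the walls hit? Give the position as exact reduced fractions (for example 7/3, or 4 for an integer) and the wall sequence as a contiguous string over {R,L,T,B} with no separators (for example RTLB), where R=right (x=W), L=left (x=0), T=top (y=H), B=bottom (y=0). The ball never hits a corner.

Final position: (5,0)
Wall sequence: RTLBRTLB

1. t=2 → R at (7,6); v=(-1,1)
2. t=2 → T at (5,8); v=(-1,-1)
3. t=5 → L at (0,3); v=(1,-1)
4. t=3 → B at (3,0); v=(1,1)
5. t=4 → R at (7,4); v=(-1,1)
6. t=4 → T at (3,8); v=(-1,-1)
7. t=3 → L at (0,5); v=(1,-1)
8. t=5 → B at (5,0); v=(1,1)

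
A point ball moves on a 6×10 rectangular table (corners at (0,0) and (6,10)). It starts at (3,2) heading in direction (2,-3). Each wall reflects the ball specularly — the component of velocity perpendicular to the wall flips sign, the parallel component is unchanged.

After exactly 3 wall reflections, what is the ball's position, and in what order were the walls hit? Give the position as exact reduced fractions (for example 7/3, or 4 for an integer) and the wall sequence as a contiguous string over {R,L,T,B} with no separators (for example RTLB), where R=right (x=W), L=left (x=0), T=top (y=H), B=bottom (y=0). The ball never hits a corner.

1. t=2/3 → B at (13/3,0); v=(2,3)
2. t=5/6 → R at (6,5/2); v=(-2,3)
3. t=5/2 → T at (1,10); v=(-2,-3)

Final position: (1,10)
Wall sequence: BRT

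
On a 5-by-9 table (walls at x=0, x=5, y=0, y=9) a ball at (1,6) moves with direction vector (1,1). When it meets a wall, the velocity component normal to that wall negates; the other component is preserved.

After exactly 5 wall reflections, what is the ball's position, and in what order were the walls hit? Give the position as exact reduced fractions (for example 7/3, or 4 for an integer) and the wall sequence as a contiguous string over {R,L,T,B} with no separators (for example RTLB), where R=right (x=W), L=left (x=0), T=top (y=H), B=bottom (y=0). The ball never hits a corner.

Final position: (5,2)
Wall sequence: TRLBR

1. t=3 → T at (4,9); v=(1,-1)
2. t=1 → R at (5,8); v=(-1,-1)
3. t=5 → L at (0,3); v=(1,-1)
4. t=3 → B at (3,0); v=(1,1)
5. t=2 → R at (5,2); v=(-1,1)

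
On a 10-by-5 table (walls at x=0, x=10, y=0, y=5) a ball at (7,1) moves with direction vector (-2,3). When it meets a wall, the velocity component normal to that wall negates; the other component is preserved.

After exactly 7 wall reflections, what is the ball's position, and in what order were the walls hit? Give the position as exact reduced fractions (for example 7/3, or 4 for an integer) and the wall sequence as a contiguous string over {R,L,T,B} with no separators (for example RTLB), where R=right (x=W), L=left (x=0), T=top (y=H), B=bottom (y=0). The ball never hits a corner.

Final position: (10,7/2)
Wall sequence: TBLTBTR

1. t=4/3 → T at (13/3,5); v=(-2,-3)
2. t=5/3 → B at (1,0); v=(-2,3)
3. t=1/2 → L at (0,3/2); v=(2,3)
4. t=7/6 → T at (7/3,5); v=(2,-3)
5. t=5/3 → B at (17/3,0); v=(2,3)
6. t=5/3 → T at (9,5); v=(2,-3)
7. t=1/2 → R at (10,7/2); v=(-2,-3)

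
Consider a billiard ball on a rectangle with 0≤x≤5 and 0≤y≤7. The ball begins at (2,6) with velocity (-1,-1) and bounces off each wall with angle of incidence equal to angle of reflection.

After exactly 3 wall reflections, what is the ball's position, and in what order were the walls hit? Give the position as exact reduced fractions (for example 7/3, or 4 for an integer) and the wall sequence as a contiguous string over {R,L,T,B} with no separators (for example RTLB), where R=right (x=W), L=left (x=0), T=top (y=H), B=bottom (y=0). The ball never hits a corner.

Final position: (5,1)
Wall sequence: LBR

1. t=2 → L at (0,4); v=(1,-1)
2. t=4 → B at (4,0); v=(1,1)
3. t=1 → R at (5,1); v=(-1,1)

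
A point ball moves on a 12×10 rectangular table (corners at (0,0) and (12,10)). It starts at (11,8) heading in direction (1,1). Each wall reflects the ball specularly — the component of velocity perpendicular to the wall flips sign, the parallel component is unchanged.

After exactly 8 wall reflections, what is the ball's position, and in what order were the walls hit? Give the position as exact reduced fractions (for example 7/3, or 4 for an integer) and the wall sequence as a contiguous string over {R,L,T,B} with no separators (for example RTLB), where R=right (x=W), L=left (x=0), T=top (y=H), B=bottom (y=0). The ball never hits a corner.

Final position: (0,5)
Wall sequence: RTBLTRBL

1. t=1 → R at (12,9); v=(-1,1)
2. t=1 → T at (11,10); v=(-1,-1)
3. t=10 → B at (1,0); v=(-1,1)
4. t=1 → L at (0,1); v=(1,1)
5. t=9 → T at (9,10); v=(1,-1)
6. t=3 → R at (12,7); v=(-1,-1)
7. t=7 → B at (5,0); v=(-1,1)
8. t=5 → L at (0,5); v=(1,1)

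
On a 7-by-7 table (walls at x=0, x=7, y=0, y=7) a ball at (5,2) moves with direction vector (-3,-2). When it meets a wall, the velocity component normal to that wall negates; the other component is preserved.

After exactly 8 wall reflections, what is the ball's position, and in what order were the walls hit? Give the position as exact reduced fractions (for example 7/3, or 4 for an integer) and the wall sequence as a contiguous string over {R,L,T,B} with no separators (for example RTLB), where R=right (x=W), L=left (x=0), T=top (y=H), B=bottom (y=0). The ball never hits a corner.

1. t=1 → B at (2,0); v=(-3,2)
2. t=2/3 → L at (0,4/3); v=(3,2)
3. t=7/3 → R at (7,6); v=(-3,2)
4. t=1/2 → T at (11/2,7); v=(-3,-2)
5. t=11/6 → L at (0,10/3); v=(3,-2)
6. t=5/3 → B at (5,0); v=(3,2)
7. t=2/3 → R at (7,4/3); v=(-3,2)
8. t=7/3 → L at (0,6); v=(3,2)

Final position: (0,6)
Wall sequence: BLRTLBRL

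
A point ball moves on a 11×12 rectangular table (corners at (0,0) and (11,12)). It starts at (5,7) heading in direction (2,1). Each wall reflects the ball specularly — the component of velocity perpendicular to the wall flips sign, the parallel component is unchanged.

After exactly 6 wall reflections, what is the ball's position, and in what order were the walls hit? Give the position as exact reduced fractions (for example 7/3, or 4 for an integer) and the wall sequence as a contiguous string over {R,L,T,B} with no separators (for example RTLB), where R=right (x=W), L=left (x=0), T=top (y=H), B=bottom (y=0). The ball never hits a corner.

Final position: (0,5/2)
Wall sequence: RTLRBL

1. t=3 → R at (11,10); v=(-2,1)
2. t=2 → T at (7,12); v=(-2,-1)
3. t=7/2 → L at (0,17/2); v=(2,-1)
4. t=11/2 → R at (11,3); v=(-2,-1)
5. t=3 → B at (5,0); v=(-2,1)
6. t=5/2 → L at (0,5/2); v=(2,1)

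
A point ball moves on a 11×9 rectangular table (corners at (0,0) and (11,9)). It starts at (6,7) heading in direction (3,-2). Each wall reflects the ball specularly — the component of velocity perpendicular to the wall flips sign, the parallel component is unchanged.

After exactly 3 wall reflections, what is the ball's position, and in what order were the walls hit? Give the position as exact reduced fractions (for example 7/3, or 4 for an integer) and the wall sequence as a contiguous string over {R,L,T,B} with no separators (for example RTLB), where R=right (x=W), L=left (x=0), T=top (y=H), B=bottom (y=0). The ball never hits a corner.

Final position: (0,11/3)
Wall sequence: RBL

1. t=5/3 → R at (11,11/3); v=(-3,-2)
2. t=11/6 → B at (11/2,0); v=(-3,2)
3. t=11/6 → L at (0,11/3); v=(3,2)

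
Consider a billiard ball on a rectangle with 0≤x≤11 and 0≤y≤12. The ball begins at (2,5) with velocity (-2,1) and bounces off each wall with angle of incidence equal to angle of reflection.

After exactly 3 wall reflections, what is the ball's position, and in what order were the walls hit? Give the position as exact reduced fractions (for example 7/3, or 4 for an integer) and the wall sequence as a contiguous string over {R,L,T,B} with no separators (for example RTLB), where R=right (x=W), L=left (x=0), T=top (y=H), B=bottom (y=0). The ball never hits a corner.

1. t=1 → L at (0,6); v=(2,1)
2. t=11/2 → R at (11,23/2); v=(-2,1)
3. t=1/2 → T at (10,12); v=(-2,-1)

Final position: (10,12)
Wall sequence: LRT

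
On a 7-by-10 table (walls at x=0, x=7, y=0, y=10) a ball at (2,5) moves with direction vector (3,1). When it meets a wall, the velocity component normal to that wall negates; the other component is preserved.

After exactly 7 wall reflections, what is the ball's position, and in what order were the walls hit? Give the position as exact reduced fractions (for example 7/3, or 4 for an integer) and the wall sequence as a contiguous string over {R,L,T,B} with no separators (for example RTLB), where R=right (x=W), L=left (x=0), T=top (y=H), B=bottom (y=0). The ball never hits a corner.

Final position: (0,5/3)
Wall sequence: RLTRLRL

1. t=5/3 → R at (7,20/3); v=(-3,1)
2. t=7/3 → L at (0,9); v=(3,1)
3. t=1 → T at (3,10); v=(3,-1)
4. t=4/3 → R at (7,26/3); v=(-3,-1)
5. t=7/3 → L at (0,19/3); v=(3,-1)
6. t=7/3 → R at (7,4); v=(-3,-1)
7. t=7/3 → L at (0,5/3); v=(3,-1)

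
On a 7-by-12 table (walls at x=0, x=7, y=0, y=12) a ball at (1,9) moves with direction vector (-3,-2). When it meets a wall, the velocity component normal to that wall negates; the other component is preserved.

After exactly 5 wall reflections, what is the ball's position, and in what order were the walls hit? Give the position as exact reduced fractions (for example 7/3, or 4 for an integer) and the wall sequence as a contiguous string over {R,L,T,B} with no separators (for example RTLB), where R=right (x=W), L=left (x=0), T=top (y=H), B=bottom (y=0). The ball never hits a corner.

1. t=1/3 → L at (0,25/3); v=(3,-2)
2. t=7/3 → R at (7,11/3); v=(-3,-2)
3. t=11/6 → B at (3/2,0); v=(-3,2)
4. t=1/2 → L at (0,1); v=(3,2)
5. t=7/3 → R at (7,17/3); v=(-3,2)

Final position: (7,17/3)
Wall sequence: LRBLR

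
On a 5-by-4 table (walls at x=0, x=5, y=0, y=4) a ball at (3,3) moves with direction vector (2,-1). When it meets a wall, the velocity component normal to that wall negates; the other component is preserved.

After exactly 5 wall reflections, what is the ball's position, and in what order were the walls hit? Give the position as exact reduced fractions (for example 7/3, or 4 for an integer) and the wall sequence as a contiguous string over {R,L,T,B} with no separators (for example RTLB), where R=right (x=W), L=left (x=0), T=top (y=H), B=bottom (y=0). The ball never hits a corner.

Final position: (3,4)
Wall sequence: RBLRT

1. t=1 → R at (5,2); v=(-2,-1)
2. t=2 → B at (1,0); v=(-2,1)
3. t=1/2 → L at (0,1/2); v=(2,1)
4. t=5/2 → R at (5,3); v=(-2,1)
5. t=1 → T at (3,4); v=(-2,-1)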